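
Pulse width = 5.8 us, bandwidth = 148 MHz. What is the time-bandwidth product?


TBP = 5.8 * 148 = 858.4

858.4


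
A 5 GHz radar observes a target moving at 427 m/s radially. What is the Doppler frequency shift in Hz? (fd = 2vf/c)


fd = 2 * 427 * 5000000000.0 / 3e8 = 14233.3 Hz

14233.3 Hz


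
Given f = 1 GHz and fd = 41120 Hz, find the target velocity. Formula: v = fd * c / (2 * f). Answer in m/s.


v = 41120 * 3e8 / (2 * 1000000000.0) = 6168.0 m/s

6168.0 m/s


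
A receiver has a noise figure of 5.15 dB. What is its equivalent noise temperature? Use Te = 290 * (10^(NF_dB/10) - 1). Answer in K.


NF_lin = 10^(5.15/10) = 3.273407
Te = 290 * (3.273407 - 1) = 659.3 K

659.3 K


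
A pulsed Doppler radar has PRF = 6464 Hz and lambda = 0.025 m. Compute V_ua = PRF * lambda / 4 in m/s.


V_ua = 6464 * 0.025 / 4 = 40.4 m/s

40.4 m/s


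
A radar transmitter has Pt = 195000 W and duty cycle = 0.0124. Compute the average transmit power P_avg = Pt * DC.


P_avg = 195000 * 0.0124 = 2418.0 W

2418.0 W


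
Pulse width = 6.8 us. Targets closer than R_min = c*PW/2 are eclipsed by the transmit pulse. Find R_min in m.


R_min = 3e8 * 6.8e-6 / 2 = 1020.0 m

1020.0 m


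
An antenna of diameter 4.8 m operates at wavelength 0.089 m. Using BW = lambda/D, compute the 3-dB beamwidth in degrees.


BW_rad = 0.089 / 4.8 = 0.018542
BW_deg = 1.06 degrees

1.06 degrees


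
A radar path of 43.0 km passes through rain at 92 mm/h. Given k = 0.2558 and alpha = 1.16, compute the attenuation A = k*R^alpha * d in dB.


gamma = 0.2558 * 92^1.16 = 48.517054 dB/km
A = 48.517054 * 43.0 = 2086.23 dB

2086.23 dB


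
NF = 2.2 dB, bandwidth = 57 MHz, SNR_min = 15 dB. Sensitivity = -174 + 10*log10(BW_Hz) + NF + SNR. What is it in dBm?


10*log10(57000000.0) = 77.56
S = -174 + 77.56 + 2.2 + 15 = -79.2 dBm

-79.2 dBm


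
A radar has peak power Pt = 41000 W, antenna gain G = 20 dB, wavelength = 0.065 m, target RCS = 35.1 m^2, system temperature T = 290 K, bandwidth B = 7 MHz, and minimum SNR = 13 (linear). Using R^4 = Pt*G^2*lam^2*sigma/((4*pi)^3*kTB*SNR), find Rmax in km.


G_lin = 10^(20/10) = 100.0
R^4 = 41000 * 100.0^2 * 0.065^2 * 35.1 / ((4*pi)^3 * 1.38e-23 * 290 * 7000000.0 * 13)
R^4 = 8.41336e16 m^4
R_max = (8.41336e16)^(1/4) = 17031.1 m = 17.0 km

17.0 km


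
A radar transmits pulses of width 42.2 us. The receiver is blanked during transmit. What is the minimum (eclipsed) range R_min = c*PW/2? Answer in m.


R_min = 3e8 * 42.2e-6 / 2 = 6330.0 m

6330.0 m


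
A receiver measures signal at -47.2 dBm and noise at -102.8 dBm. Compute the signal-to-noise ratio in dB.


SNR = -47.2 - (-102.8) = 55.6 dB

55.6 dB


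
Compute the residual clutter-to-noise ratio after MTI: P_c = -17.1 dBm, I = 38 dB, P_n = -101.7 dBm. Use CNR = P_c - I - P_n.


CNR = -17.1 - 38 - (-101.7) = 46.6 dB

46.6 dB


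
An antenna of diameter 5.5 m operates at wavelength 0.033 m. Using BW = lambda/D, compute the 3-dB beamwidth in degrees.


BW_rad = 0.033 / 5.5 = 0.006
BW_deg = 0.34 degrees

0.34 degrees


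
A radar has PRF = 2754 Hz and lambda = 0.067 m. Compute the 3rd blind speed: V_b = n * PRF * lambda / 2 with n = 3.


V_blind = 3 * 2754 * 0.067 / 2 = 276.8 m/s

276.8 m/s


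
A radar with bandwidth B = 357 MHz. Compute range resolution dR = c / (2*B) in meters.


dR = 3e8 / (2 * 357000000.0) = 0.42 m

0.42 m


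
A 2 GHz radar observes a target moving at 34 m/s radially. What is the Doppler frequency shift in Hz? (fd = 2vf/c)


fd = 2 * 34 * 2000000000.0 / 3e8 = 453.3 Hz

453.3 Hz


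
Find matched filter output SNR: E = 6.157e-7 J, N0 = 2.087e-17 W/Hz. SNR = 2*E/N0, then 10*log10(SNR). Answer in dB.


SNR_lin = 2 * 6.157e-7 / 2.087e-17 = 5.9e10
SNR_dB = 10*log10(5.9e10) = 107.7 dB

107.7 dB


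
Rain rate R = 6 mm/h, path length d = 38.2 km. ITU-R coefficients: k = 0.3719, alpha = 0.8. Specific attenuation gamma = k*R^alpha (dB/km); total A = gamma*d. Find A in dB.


gamma = 0.3719 * 6^0.8 = 1.559363 dB/km
A = 1.559363 * 38.2 = 59.57 dB

59.57 dB


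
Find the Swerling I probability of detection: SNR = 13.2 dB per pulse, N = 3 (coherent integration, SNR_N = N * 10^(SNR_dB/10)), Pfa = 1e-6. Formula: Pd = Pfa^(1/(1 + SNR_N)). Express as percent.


SNR_lin = 10^(13.2/10) = 20.89296
SNR_N = 3 * 20.89296 = 62.67888
1/(1 + SNR_N) = 1/63.67888 = 0.0157038
Pd = (1e-6)^0.0157038 = 0.80497
Pd = 80.5%

80.5%


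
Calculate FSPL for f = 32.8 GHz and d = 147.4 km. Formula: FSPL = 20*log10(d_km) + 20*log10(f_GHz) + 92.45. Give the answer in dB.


20*log10(147.4) = 43.37
20*log10(32.8) = 30.32
FSPL = 166.1 dB

166.1 dB


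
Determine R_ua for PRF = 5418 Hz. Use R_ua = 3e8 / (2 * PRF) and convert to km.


R_ua = 3e8 / (2 * 5418) = 27685.5 m = 27.7 km

27.7 km


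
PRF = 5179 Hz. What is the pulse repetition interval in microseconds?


PRI = 1/5179 = 0.0001930875 s = 193.1 us

193.1 us


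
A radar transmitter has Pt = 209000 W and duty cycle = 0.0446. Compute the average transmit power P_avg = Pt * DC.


P_avg = 209000 * 0.0446 = 9321.4 W

9321.4 W


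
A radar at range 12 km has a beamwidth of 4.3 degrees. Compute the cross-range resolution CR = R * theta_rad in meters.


BW_rad = 0.075049158
CR = 12000 * 0.075049158 = 900.6 m

900.6 m


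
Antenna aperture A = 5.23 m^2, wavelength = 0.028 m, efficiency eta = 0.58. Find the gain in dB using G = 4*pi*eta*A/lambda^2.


G_linear = 4*pi*0.58*5.23/0.028^2 = 48620.95
G_dB = 10*log10(48620.95) = 46.9 dB

46.9 dB


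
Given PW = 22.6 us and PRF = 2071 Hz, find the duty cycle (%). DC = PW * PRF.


DC = 22.6e-6 * 2071 * 100 = 4.68%

4.68%


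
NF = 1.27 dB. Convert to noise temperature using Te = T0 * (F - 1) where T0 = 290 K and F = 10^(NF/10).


NF_lin = 10^(1.27/10) = 1.339677
Te = 290 * (1.339677 - 1) = 98.5 K

98.5 K


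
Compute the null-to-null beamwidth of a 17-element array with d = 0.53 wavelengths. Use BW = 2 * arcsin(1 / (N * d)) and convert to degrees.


1/(N*d) = 1/(17*0.53) = 0.110988
BW = 2*arcsin(0.110988) = 12.7 degrees

12.7 degrees


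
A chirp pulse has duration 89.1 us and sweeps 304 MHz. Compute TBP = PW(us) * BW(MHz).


TBP = 89.1 * 304 = 27086.4

27086.4


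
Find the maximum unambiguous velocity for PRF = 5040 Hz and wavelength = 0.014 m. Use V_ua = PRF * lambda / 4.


V_ua = 5040 * 0.014 / 4 = 17.6 m/s

17.6 m/s


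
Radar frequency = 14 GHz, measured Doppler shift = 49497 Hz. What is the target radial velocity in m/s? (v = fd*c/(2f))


v = 49497 * 3e8 / (2 * 14000000000.0) = 530.3 m/s

530.3 m/s


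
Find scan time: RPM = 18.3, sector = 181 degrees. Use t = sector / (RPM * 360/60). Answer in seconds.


t = 181 / (18.3 * 360) * 60 = 1.65 s

1.65 s


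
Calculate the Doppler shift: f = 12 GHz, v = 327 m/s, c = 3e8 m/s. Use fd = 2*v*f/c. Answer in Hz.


fd = 2 * 327 * 12000000000.0 / 3e8 = 26160.0 Hz

26160.0 Hz


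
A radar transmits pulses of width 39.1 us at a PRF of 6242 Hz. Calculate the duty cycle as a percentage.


DC = 39.1e-6 * 6242 * 100 = 24.41%

24.41%


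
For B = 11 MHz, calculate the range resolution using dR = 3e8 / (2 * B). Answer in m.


dR = 3e8 / (2 * 11000000.0) = 13.64 m

13.64 m


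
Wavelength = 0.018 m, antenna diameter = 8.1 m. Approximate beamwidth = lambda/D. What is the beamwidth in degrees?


BW_rad = 0.018 / 8.1 = 0.002222
BW_deg = 0.13 degrees

0.13 degrees


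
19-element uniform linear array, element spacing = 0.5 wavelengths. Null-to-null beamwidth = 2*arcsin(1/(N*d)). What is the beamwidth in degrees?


1/(N*d) = 1/(19*0.5) = 0.105263
BW = 2*arcsin(0.105263) = 12.1 degrees

12.1 degrees


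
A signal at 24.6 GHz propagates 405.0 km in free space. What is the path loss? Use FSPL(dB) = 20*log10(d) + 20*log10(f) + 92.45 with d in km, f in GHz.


20*log10(405.0) = 52.15
20*log10(24.6) = 27.82
FSPL = 172.4 dB

172.4 dB


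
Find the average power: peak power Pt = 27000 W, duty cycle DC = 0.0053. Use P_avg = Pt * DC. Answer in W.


P_avg = 27000 * 0.0053 = 143.1 W

143.1 W


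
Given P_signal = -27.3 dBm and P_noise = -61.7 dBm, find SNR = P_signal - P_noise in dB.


SNR = -27.3 - (-61.7) = 34.4 dB

34.4 dB


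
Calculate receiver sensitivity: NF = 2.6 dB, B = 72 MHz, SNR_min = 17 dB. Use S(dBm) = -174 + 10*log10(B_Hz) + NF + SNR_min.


10*log10(72000000.0) = 78.57
S = -174 + 78.57 + 2.6 + 17 = -75.8 dBm

-75.8 dBm


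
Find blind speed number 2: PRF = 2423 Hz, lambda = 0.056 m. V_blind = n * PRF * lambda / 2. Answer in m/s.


V_blind = 2 * 2423 * 0.056 / 2 = 135.7 m/s

135.7 m/s


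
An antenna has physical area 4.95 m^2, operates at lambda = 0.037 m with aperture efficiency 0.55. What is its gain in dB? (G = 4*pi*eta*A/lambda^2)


G_linear = 4*pi*0.55*4.95/0.037^2 = 24990.46
G_dB = 10*log10(24990.46) = 44.0 dB

44.0 dB


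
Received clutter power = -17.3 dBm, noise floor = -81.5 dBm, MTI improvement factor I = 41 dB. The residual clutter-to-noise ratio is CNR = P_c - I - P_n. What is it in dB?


CNR = -17.3 - 41 - (-81.5) = 23.2 dB

23.2 dB


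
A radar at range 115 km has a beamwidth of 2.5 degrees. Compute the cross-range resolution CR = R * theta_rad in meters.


BW_rad = 0.043633231
CR = 115000 * 0.043633231 = 5017.8 m

5017.8 m


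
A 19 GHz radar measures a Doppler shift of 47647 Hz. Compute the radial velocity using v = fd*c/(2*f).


v = 47647 * 3e8 / (2 * 19000000000.0) = 376.2 m/s

376.2 m/s


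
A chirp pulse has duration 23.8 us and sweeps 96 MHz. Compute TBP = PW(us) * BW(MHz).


TBP = 23.8 * 96 = 2284.8

2284.8


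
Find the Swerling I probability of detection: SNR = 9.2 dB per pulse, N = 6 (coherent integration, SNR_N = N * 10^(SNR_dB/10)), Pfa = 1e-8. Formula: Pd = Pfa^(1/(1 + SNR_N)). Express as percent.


SNR_lin = 10^(9.2/10) = 8.31764
SNR_N = 6 * 8.31764 = 49.90584
1/(1 + SNR_N) = 1/50.90584 = 0.0196441
Pd = (1e-8)^0.0196441 = 0.69638
Pd = 69.6%

69.6%


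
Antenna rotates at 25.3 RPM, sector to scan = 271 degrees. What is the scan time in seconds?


t = 271 / (25.3 * 360) * 60 = 1.79 s

1.79 s


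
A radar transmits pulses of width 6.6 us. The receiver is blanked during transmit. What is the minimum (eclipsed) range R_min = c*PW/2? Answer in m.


R_min = 3e8 * 6.6e-6 / 2 = 990.0 m

990.0 m


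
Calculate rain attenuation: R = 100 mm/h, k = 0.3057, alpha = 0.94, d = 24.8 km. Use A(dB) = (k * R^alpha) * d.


gamma = 0.3057 * 100^0.94 = 23.189716 dB/km
A = 23.189716 * 24.8 = 575.1 dB

575.1 dB


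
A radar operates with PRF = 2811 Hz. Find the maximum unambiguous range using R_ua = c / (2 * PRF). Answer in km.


R_ua = 3e8 / (2 * 2811) = 53361.8 m = 53.4 km

53.4 km


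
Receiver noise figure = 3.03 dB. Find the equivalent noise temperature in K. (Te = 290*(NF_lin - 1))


NF_lin = 10^(3.03/10) = 2.009093
Te = 290 * (2.009093 - 1) = 292.6 K

292.6 K


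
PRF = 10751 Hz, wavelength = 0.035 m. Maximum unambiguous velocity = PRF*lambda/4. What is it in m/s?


V_ua = 10751 * 0.035 / 4 = 94.1 m/s

94.1 m/s


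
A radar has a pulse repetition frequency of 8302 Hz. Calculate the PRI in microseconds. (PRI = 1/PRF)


PRI = 1/8302 = 0.0001204529 s = 120.5 us

120.5 us


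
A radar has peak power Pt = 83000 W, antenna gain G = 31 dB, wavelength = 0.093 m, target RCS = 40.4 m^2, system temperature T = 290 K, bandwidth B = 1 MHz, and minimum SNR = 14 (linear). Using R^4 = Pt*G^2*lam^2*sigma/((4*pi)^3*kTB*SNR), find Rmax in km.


G_lin = 10^(31/10) = 1258.925412
R^4 = 83000 * 1258.925412^2 * 0.093^2 * 40.4 / ((4*pi)^3 * 1.38e-23 * 290 * 1000000.0 * 14)
R^4 = 4.13419e20 m^4
R_max = (4.13419e20)^(1/4) = 142592.8 m = 142.6 km

142.6 km


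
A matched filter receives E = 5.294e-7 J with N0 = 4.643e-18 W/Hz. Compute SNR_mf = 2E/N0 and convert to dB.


SNR_lin = 2 * 5.294e-7 / 4.643e-18 = 2.28e11
SNR_dB = 10*log10(2.28e11) = 113.6 dB

113.6 dB


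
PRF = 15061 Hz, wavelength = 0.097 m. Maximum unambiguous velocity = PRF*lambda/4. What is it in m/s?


V_ua = 15061 * 0.097 / 4 = 365.2 m/s

365.2 m/s


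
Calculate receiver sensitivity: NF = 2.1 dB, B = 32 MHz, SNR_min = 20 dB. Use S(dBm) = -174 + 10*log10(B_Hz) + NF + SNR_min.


10*log10(32000000.0) = 75.05
S = -174 + 75.05 + 2.1 + 20 = -76.8 dBm

-76.8 dBm


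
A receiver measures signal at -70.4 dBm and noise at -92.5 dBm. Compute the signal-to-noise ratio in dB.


SNR = -70.4 - (-92.5) = 22.1 dB

22.1 dB


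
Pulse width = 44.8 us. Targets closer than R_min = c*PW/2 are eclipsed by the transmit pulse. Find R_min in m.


R_min = 3e8 * 44.8e-6 / 2 = 6720.0 m

6720.0 m


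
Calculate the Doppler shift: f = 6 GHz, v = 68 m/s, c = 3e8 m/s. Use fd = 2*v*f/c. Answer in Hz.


fd = 2 * 68 * 6000000000.0 / 3e8 = 2720.0 Hz

2720.0 Hz


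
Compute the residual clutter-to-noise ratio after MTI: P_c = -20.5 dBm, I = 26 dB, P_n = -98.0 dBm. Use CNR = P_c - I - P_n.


CNR = -20.5 - 26 - (-98.0) = 51.5 dB

51.5 dB


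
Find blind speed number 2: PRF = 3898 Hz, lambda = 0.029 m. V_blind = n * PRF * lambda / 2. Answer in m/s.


V_blind = 2 * 3898 * 0.029 / 2 = 113.0 m/s

113.0 m/s


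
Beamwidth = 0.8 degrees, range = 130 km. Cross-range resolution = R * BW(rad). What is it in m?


BW_rad = 0.013962634
CR = 130000 * 0.013962634 = 1815.1 m

1815.1 m


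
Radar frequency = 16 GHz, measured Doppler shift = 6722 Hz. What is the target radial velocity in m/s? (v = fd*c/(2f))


v = 6722 * 3e8 / (2 * 16000000000.0) = 63.0 m/s

63.0 m/s


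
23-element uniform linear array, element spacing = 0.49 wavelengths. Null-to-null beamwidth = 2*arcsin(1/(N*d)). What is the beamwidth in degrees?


1/(N*d) = 1/(23*0.49) = 0.088731
BW = 2*arcsin(0.088731) = 10.2 degrees

10.2 degrees


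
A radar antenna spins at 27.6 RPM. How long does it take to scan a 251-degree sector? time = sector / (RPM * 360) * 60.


t = 251 / (27.6 * 360) * 60 = 1.52 s

1.52 s


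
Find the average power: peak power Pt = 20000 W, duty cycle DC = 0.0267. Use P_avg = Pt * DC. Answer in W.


P_avg = 20000 * 0.0267 = 534.0 W

534.0 W


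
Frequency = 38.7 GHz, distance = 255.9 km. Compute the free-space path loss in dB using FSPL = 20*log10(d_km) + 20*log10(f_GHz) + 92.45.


20*log10(255.9) = 48.16
20*log10(38.7) = 31.75
FSPL = 172.4 dB

172.4 dB


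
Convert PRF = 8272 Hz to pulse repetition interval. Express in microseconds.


PRI = 1/8272 = 0.0001208897 s = 120.9 us

120.9 us


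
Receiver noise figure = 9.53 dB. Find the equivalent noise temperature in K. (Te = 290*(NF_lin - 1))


NF_lin = 10^(9.53/10) = 8.974288
Te = 290 * (8.974288 - 1) = 2312.5 K

2312.5 K


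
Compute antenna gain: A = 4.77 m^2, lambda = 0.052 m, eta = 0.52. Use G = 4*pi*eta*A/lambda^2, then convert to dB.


G_linear = 4*pi*0.52*4.77/0.052^2 = 11527.23
G_dB = 10*log10(11527.23) = 40.6 dB

40.6 dB


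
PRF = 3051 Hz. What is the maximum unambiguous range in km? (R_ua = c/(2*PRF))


R_ua = 3e8 / (2 * 3051) = 49164.2 m = 49.2 km

49.2 km


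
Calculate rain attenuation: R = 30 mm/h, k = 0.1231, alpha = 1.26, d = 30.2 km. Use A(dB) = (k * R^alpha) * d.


gamma = 0.1231 * 30^1.26 = 8.941921 dB/km
A = 8.941921 * 30.2 = 270.05 dB

270.05 dB


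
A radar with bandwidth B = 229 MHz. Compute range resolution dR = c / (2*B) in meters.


dR = 3e8 / (2 * 229000000.0) = 0.66 m

0.66 m


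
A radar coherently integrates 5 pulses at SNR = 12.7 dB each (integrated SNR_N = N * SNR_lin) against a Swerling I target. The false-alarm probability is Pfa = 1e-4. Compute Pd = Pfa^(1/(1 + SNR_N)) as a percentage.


SNR_lin = 10^(12.7/10) = 18.62087
SNR_N = 5 * 18.62087 = 93.10435
1/(1 + SNR_N) = 1/94.10435 = 0.0106265
Pd = (1e-4)^0.0106265 = 0.90676
Pd = 90.7%

90.7%


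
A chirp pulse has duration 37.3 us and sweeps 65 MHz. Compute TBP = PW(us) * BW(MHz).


TBP = 37.3 * 65 = 2424.5

2424.5


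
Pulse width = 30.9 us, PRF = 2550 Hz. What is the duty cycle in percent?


DC = 30.9e-6 * 2550 * 100 = 7.88%

7.88%


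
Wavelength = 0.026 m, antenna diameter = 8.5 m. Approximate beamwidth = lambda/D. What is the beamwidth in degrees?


BW_rad = 0.026 / 8.5 = 0.003059
BW_deg = 0.18 degrees

0.18 degrees


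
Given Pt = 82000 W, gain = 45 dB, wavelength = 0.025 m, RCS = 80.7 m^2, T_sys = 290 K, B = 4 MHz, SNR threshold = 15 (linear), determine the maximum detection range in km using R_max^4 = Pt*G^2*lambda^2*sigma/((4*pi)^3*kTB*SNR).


G_lin = 10^(45/10) = 31622.776602
R^4 = 82000 * 31622.776602^2 * 0.025^2 * 80.7 / ((4*pi)^3 * 1.38e-23 * 290 * 4000000.0 * 15)
R^4 = 8.6798e21 m^4
R_max = (8.6798e21)^(1/4) = 305230.1 m = 305.2 km

305.2 km


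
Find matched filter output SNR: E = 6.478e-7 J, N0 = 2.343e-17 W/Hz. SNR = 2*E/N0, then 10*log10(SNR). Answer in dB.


SNR_lin = 2 * 6.478e-7 / 2.343e-17 = 5.53e10
SNR_dB = 10*log10(5.53e10) = 107.4 dB

107.4 dB


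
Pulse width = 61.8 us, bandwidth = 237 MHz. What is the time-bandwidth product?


TBP = 61.8 * 237 = 14646.6

14646.6


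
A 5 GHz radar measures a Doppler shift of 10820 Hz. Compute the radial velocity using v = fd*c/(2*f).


v = 10820 * 3e8 / (2 * 5000000000.0) = 324.6 m/s

324.6 m/s


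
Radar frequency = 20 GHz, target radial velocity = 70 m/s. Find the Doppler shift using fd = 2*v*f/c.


fd = 2 * 70 * 20000000000.0 / 3e8 = 9333.3 Hz

9333.3 Hz


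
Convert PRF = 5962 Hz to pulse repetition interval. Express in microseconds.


PRI = 1/5962 = 0.000167729 s = 167.7 us

167.7 us


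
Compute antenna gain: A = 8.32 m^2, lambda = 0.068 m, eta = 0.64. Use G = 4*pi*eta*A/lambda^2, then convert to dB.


G_linear = 4*pi*0.64*8.32/0.068^2 = 14470.89
G_dB = 10*log10(14470.89) = 41.6 dB

41.6 dB


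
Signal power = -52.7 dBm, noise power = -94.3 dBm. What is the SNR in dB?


SNR = -52.7 - (-94.3) = 41.6 dB

41.6 dB


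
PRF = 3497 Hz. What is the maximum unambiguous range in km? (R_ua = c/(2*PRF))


R_ua = 3e8 / (2 * 3497) = 42893.9 m = 42.9 km

42.9 km


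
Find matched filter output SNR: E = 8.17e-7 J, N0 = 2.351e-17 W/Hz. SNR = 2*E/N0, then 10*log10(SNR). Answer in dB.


SNR_lin = 2 * 8.17e-7 / 2.351e-17 = 6.95e10
SNR_dB = 10*log10(6.95e10) = 108.4 dB

108.4 dB


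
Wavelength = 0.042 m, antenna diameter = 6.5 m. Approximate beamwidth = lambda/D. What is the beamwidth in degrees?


BW_rad = 0.042 / 6.5 = 0.006462
BW_deg = 0.37 degrees

0.37 degrees


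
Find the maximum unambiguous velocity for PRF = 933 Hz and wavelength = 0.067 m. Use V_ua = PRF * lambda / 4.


V_ua = 933 * 0.067 / 4 = 15.6 m/s

15.6 m/s


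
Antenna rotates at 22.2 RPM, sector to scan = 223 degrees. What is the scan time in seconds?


t = 223 / (22.2 * 360) * 60 = 1.67 s

1.67 s


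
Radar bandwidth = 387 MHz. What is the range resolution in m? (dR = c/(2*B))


dR = 3e8 / (2 * 387000000.0) = 0.39 m

0.39 m


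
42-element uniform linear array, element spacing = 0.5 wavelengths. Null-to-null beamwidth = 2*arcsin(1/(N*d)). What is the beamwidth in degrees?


1/(N*d) = 1/(42*0.5) = 0.047619
BW = 2*arcsin(0.047619) = 5.5 degrees

5.5 degrees


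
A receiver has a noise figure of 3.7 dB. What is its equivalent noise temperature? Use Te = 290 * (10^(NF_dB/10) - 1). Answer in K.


NF_lin = 10^(3.7/10) = 2.344229
Te = 290 * (2.344229 - 1) = 389.8 K

389.8 K


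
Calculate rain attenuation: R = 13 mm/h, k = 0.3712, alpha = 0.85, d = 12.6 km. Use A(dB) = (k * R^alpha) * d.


gamma = 0.3712 * 13^0.85 = 3.284429 dB/km
A = 3.284429 * 12.6 = 41.38 dB

41.38 dB


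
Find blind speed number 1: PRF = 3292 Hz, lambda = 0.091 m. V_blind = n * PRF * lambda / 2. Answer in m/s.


V_blind = 1 * 3292 * 0.091 / 2 = 149.8 m/s

149.8 m/s


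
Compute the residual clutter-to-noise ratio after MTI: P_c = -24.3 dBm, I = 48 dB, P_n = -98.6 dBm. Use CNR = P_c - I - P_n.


CNR = -24.3 - 48 - (-98.6) = 26.3 dB

26.3 dB


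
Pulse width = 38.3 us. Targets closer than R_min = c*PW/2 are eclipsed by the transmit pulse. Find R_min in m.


R_min = 3e8 * 38.3e-6 / 2 = 5745.0 m

5745.0 m


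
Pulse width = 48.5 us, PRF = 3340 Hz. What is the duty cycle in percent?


DC = 48.5e-6 * 3340 * 100 = 16.2%

16.2%


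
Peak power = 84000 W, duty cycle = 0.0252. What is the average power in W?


P_avg = 84000 * 0.0252 = 2116.8 W

2116.8 W


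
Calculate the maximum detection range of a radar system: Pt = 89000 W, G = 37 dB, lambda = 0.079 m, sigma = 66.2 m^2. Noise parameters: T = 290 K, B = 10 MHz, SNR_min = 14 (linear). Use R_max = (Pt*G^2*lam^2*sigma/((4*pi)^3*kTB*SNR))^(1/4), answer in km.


G_lin = 10^(37/10) = 5011.872336
R^4 = 89000 * 5011.872336^2 * 0.079^2 * 66.2 / ((4*pi)^3 * 1.38e-23 * 290 * 10000000.0 * 14)
R^4 = 8.30744e20 m^4
R_max = (8.30744e20)^(1/4) = 169772.3 m = 169.8 km

169.8 km


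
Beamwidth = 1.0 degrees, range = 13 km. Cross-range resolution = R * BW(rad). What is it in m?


BW_rad = 0.017453293
CR = 13000 * 0.017453293 = 226.9 m

226.9 m


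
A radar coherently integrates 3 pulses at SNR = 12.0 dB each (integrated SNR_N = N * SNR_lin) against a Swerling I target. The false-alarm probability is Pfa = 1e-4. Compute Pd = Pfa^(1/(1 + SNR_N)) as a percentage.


SNR_lin = 10^(12.0/10) = 15.84893
SNR_N = 3 * 15.84893 = 47.54679
1/(1 + SNR_N) = 1/48.54679 = 0.0205987
Pd = (1e-4)^0.0205987 = 0.82719
Pd = 82.7%

82.7%


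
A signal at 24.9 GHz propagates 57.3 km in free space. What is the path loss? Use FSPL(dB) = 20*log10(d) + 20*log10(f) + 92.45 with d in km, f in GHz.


20*log10(57.3) = 35.16
20*log10(24.9) = 27.92
FSPL = 155.5 dB

155.5 dB


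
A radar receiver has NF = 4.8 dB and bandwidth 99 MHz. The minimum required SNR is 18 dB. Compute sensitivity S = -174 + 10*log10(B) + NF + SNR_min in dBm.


10*log10(99000000.0) = 79.96
S = -174 + 79.96 + 4.8 + 18 = -71.2 dBm

-71.2 dBm


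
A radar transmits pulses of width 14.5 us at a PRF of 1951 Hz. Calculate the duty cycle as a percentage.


DC = 14.5e-6 * 1951 * 100 = 2.83%

2.83%


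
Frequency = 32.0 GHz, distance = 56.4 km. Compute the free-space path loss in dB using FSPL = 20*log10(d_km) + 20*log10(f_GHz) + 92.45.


20*log10(56.4) = 35.03
20*log10(32.0) = 30.1
FSPL = 157.6 dB

157.6 dB


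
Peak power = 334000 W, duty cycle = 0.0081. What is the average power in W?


P_avg = 334000 * 0.0081 = 2705.4 W

2705.4 W


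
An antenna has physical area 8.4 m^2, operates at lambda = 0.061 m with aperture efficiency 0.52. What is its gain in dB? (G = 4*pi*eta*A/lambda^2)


G_linear = 4*pi*0.52*8.4/0.061^2 = 14751.39
G_dB = 10*log10(14751.39) = 41.7 dB

41.7 dB


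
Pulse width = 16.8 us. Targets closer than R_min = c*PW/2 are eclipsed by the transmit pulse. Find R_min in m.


R_min = 3e8 * 16.8e-6 / 2 = 2520.0 m

2520.0 m


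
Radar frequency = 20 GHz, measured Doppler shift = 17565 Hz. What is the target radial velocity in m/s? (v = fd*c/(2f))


v = 17565 * 3e8 / (2 * 20000000000.0) = 131.7 m/s

131.7 m/s


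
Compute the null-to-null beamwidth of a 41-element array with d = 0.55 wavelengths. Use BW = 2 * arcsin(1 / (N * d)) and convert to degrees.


1/(N*d) = 1/(41*0.55) = 0.044346
BW = 2*arcsin(0.044346) = 5.1 degrees

5.1 degrees


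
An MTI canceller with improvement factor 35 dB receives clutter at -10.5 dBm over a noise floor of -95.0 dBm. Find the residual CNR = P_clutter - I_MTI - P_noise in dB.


CNR = -10.5 - 35 - (-95.0) = 49.5 dB

49.5 dB


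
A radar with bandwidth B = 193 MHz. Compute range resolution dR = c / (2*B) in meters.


dR = 3e8 / (2 * 193000000.0) = 0.78 m

0.78 m


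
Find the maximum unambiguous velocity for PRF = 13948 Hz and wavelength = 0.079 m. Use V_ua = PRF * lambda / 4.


V_ua = 13948 * 0.079 / 4 = 275.5 m/s

275.5 m/s


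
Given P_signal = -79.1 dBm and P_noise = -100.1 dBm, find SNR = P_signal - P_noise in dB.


SNR = -79.1 - (-100.1) = 21.0 dB

21.0 dB


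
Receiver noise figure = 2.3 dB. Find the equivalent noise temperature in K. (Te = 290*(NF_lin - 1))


NF_lin = 10^(2.3/10) = 1.698244
Te = 290 * (1.698244 - 1) = 202.5 K

202.5 K


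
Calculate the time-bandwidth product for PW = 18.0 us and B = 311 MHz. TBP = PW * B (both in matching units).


TBP = 18.0 * 311 = 5598.0

5598.0


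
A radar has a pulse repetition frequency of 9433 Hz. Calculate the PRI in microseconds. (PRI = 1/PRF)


PRI = 1/9433 = 0.0001060108 s = 106.0 us

106.0 us


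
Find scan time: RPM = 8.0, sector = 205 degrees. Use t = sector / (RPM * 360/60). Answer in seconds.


t = 205 / (8.0 * 360) * 60 = 4.27 s

4.27 s


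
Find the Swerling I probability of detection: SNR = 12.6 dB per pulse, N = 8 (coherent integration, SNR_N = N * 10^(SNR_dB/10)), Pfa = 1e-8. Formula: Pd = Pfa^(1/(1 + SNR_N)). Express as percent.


SNR_lin = 10^(12.6/10) = 18.19701
SNR_N = 8 * 18.19701 = 145.57608
1/(1 + SNR_N) = 1/146.57608 = 0.0068224
Pd = (1e-8)^0.0068224 = 0.8819
Pd = 88.2%

88.2%


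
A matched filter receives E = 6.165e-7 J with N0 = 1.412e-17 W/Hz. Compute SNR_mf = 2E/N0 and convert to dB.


SNR_lin = 2 * 6.165e-7 / 1.412e-17 = 8.732e10
SNR_dB = 10*log10(8.732e10) = 109.4 dB

109.4 dB


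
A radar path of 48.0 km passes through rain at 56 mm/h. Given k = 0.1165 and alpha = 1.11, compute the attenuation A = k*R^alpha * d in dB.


gamma = 0.1165 * 56^1.11 = 10.15815 dB/km
A = 10.15815 * 48.0 = 487.59 dB

487.59 dB


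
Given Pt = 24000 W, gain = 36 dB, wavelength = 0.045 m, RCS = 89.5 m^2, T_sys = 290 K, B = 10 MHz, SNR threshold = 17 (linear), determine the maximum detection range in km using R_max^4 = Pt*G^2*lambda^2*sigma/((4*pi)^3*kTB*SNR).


G_lin = 10^(36/10) = 3981.071706
R^4 = 24000 * 3981.071706^2 * 0.045^2 * 89.5 / ((4*pi)^3 * 1.38e-23 * 290 * 10000000.0 * 17)
R^4 = 5.10627e19 m^4
R_max = (5.10627e19)^(1/4) = 84532.9 m = 84.5 km

84.5 km


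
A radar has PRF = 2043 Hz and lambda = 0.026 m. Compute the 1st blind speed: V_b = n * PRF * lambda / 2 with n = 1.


V_blind = 1 * 2043 * 0.026 / 2 = 26.6 m/s

26.6 m/s


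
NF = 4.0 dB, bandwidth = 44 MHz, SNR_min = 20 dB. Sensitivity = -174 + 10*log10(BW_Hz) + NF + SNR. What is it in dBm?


10*log10(44000000.0) = 76.43
S = -174 + 76.43 + 4.0 + 20 = -73.6 dBm

-73.6 dBm


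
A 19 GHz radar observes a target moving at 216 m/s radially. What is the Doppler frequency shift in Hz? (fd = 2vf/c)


fd = 2 * 216 * 19000000000.0 / 3e8 = 27360.0 Hz

27360.0 Hz


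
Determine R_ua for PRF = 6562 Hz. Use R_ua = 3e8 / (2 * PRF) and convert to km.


R_ua = 3e8 / (2 * 6562) = 22858.9 m = 22.9 km

22.9 km


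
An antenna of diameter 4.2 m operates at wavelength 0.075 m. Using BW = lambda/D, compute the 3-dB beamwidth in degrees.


BW_rad = 0.075 / 4.2 = 0.017857
BW_deg = 1.02 degrees

1.02 degrees


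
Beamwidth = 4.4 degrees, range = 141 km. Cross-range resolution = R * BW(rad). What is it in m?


BW_rad = 0.076794487
CR = 141000 * 0.076794487 = 10828.0 m

10828.0 m


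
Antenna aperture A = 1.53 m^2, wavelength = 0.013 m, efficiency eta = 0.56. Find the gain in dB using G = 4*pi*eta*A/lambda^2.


G_linear = 4*pi*0.56*1.53/0.013^2 = 63709.27
G_dB = 10*log10(63709.27) = 48.0 dB

48.0 dB


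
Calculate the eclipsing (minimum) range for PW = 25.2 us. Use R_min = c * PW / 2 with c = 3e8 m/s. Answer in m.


R_min = 3e8 * 25.2e-6 / 2 = 3780.0 m

3780.0 m


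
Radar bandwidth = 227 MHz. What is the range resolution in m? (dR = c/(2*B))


dR = 3e8 / (2 * 227000000.0) = 0.66 m

0.66 m


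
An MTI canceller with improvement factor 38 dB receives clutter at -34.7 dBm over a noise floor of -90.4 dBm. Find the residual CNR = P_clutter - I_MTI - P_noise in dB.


CNR = -34.7 - 38 - (-90.4) = 17.7 dB

17.7 dB


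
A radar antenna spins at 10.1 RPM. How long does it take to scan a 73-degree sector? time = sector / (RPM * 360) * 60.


t = 73 / (10.1 * 360) * 60 = 1.2 s

1.2 s


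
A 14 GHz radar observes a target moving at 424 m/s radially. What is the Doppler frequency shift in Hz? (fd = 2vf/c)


fd = 2 * 424 * 14000000000.0 / 3e8 = 39573.3 Hz

39573.3 Hz


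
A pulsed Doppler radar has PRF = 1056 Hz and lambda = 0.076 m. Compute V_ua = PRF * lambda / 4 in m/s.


V_ua = 1056 * 0.076 / 4 = 20.1 m/s

20.1 m/s


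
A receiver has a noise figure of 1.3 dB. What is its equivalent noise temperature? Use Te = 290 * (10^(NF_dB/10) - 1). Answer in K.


NF_lin = 10^(1.3/10) = 1.348963
Te = 290 * (1.348963 - 1) = 101.2 K

101.2 K


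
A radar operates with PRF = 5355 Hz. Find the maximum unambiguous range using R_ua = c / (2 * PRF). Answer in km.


R_ua = 3e8 / (2 * 5355) = 28011.2 m = 28.0 km

28.0 km


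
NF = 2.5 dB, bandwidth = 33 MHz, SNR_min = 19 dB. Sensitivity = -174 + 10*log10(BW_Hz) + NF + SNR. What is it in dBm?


10*log10(33000000.0) = 75.19
S = -174 + 75.19 + 2.5 + 19 = -77.3 dBm

-77.3 dBm


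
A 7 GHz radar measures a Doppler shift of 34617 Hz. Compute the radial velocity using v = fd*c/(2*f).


v = 34617 * 3e8 / (2 * 7000000000.0) = 741.8 m/s

741.8 m/s


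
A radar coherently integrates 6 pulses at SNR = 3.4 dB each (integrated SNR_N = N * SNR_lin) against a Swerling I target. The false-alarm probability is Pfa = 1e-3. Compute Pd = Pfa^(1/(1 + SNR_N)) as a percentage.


SNR_lin = 10^(3.4/10) = 2.18776
SNR_N = 6 * 2.18776 = 13.12656
1/(1 + SNR_N) = 1/14.12656 = 0.0707886
Pd = (1e-3)^0.0707886 = 0.61325
Pd = 61.3%

61.3%


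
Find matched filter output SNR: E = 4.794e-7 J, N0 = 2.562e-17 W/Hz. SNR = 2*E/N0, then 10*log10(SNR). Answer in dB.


SNR_lin = 2 * 4.794e-7 / 2.562e-17 = 3.742e10
SNR_dB = 10*log10(3.742e10) = 105.7 dB

105.7 dB


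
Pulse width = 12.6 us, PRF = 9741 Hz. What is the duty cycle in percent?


DC = 12.6e-6 * 9741 * 100 = 12.27%

12.27%


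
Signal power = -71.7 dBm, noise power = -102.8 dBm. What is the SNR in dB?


SNR = -71.7 - (-102.8) = 31.1 dB

31.1 dB


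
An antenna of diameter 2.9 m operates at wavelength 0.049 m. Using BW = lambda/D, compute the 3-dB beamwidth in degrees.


BW_rad = 0.049 / 2.9 = 0.016897
BW_deg = 0.97 degrees

0.97 degrees


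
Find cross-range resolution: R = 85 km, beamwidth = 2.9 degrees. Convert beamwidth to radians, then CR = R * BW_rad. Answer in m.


BW_rad = 0.050614548
CR = 85000 * 0.050614548 = 4302.2 m

4302.2 m


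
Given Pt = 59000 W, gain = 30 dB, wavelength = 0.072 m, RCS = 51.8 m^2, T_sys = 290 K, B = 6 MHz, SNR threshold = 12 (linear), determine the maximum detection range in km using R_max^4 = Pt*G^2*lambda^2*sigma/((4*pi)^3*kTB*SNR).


G_lin = 10^(30/10) = 1000.0
R^4 = 59000 * 1000.0^2 * 0.072^2 * 51.8 / ((4*pi)^3 * 1.38e-23 * 290 * 6000000.0 * 12)
R^4 = 2.77082e19 m^4
R_max = (2.77082e19)^(1/4) = 72552.4 m = 72.6 km

72.6 km


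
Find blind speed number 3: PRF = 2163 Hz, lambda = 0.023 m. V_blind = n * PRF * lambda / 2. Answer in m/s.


V_blind = 3 * 2163 * 0.023 / 2 = 74.6 m/s

74.6 m/s


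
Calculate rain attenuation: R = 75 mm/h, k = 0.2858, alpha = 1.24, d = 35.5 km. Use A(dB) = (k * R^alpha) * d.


gamma = 0.2858 * 75^1.24 = 60.414083 dB/km
A = 60.414083 * 35.5 = 2144.7 dB

2144.7 dB


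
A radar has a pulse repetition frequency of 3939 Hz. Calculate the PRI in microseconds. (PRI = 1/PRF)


PRI = 1/3939 = 0.0002538715 s = 253.9 us

253.9 us


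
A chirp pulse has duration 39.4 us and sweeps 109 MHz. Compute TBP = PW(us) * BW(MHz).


TBP = 39.4 * 109 = 4294.6

4294.6


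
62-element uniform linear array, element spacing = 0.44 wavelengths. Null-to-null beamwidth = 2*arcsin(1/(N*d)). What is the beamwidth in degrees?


1/(N*d) = 1/(62*0.44) = 0.036657
BW = 2*arcsin(0.036657) = 4.2 degrees

4.2 degrees


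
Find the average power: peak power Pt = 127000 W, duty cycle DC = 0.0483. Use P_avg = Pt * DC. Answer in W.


P_avg = 127000 * 0.0483 = 6134.1 W

6134.1 W


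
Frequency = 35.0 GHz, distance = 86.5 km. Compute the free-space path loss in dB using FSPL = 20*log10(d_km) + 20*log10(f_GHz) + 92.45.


20*log10(86.5) = 38.74
20*log10(35.0) = 30.88
FSPL = 162.1 dB

162.1 dB


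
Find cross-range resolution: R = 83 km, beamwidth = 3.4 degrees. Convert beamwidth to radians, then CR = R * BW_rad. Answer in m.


BW_rad = 0.059341195
CR = 83000 * 0.059341195 = 4925.3 m

4925.3 m


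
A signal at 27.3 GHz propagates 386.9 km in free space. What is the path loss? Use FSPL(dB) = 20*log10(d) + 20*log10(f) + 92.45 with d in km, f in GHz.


20*log10(386.9) = 51.75
20*log10(27.3) = 28.72
FSPL = 172.9 dB

172.9 dB


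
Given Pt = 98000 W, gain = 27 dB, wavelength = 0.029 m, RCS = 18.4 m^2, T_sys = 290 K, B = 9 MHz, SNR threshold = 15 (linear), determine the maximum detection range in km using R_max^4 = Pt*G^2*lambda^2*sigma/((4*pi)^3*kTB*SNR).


G_lin = 10^(27/10) = 501.187234
R^4 = 98000 * 501.187234^2 * 0.029^2 * 18.4 / ((4*pi)^3 * 1.38e-23 * 290 * 9000000.0 * 15)
R^4 = 3.55303e17 m^4
R_max = (3.55303e17)^(1/4) = 24414.6 m = 24.4 km

24.4 km


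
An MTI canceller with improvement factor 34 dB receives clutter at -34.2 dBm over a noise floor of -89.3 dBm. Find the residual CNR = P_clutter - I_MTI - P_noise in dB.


CNR = -34.2 - 34 - (-89.3) = 21.1 dB

21.1 dB


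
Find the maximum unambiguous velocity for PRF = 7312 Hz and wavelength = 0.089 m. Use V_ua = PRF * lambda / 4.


V_ua = 7312 * 0.089 / 4 = 162.7 m/s

162.7 m/s


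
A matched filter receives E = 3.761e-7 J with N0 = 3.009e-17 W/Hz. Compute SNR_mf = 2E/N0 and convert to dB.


SNR_lin = 2 * 3.761e-7 / 3.009e-17 = 2.5e10
SNR_dB = 10*log10(2.5e10) = 104.0 dB

104.0 dB


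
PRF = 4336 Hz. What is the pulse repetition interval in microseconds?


PRI = 1/4336 = 0.0002306273 s = 230.6 us

230.6 us


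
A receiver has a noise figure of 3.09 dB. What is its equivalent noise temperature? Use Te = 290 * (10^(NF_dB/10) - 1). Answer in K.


NF_lin = 10^(3.09/10) = 2.037042
Te = 290 * (2.037042 - 1) = 300.7 K

300.7 K


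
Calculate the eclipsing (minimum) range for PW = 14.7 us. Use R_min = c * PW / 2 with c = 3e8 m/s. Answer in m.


R_min = 3e8 * 14.7e-6 / 2 = 2205.0 m

2205.0 m


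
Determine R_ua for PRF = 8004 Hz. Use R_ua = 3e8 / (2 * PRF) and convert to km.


R_ua = 3e8 / (2 * 8004) = 18740.6 m = 18.7 km

18.7 km


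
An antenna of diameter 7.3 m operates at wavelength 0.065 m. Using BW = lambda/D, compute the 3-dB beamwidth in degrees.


BW_rad = 0.065 / 7.3 = 0.008904
BW_deg = 0.51 degrees

0.51 degrees


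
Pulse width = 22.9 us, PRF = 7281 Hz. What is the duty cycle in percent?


DC = 22.9e-6 * 7281 * 100 = 16.67%

16.67%


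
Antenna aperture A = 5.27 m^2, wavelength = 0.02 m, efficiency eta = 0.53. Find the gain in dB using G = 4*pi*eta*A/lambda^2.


G_linear = 4*pi*0.53*5.27/0.02^2 = 87747.82
G_dB = 10*log10(87747.82) = 49.4 dB

49.4 dB


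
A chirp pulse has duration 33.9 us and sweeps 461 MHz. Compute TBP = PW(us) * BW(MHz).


TBP = 33.9 * 461 = 15627.9

15627.9


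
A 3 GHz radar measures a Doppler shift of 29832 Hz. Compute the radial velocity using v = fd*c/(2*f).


v = 29832 * 3e8 / (2 * 3000000000.0) = 1491.6 m/s

1491.6 m/s


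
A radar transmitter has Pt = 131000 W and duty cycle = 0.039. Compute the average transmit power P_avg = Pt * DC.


P_avg = 131000 * 0.039 = 5109.0 W

5109.0 W


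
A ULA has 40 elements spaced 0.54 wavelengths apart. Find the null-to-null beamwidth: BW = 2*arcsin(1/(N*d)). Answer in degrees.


1/(N*d) = 1/(40*0.54) = 0.046296
BW = 2*arcsin(0.046296) = 5.3 degrees

5.3 degrees


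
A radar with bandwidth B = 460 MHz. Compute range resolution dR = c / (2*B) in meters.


dR = 3e8 / (2 * 460000000.0) = 0.33 m

0.33 m


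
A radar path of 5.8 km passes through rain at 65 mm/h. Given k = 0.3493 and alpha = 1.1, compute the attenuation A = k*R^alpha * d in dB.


gamma = 0.3493 * 65^1.1 = 34.466984 dB/km
A = 34.466984 * 5.8 = 199.91 dB

199.91 dB


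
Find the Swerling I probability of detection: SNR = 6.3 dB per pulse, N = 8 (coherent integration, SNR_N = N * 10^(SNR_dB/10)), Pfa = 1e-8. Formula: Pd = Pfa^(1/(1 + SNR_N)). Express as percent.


SNR_lin = 10^(6.3/10) = 4.2658
SNR_N = 8 * 4.2658 = 34.1264
1/(1 + SNR_N) = 1/35.1264 = 0.0284686
Pd = (1e-8)^0.0284686 = 0.5919
Pd = 59.2%

59.2%


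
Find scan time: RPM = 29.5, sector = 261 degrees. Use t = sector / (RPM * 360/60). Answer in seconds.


t = 261 / (29.5 * 360) * 60 = 1.47 s

1.47 s


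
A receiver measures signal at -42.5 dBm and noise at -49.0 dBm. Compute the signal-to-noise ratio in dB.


SNR = -42.5 - (-49.0) = 6.5 dB

6.5 dB


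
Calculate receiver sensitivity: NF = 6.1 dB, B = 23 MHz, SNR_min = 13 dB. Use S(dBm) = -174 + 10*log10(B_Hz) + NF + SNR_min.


10*log10(23000000.0) = 73.62
S = -174 + 73.62 + 6.1 + 13 = -81.3 dBm

-81.3 dBm


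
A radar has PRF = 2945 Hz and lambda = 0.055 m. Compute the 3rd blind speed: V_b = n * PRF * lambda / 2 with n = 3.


V_blind = 3 * 2945 * 0.055 / 2 = 243.0 m/s

243.0 m/s


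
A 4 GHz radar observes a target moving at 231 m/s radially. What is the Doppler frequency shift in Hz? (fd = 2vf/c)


fd = 2 * 231 * 4000000000.0 / 3e8 = 6160.0 Hz

6160.0 Hz


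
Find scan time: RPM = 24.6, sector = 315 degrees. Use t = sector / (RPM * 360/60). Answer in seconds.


t = 315 / (24.6 * 360) * 60 = 2.13 s

2.13 s


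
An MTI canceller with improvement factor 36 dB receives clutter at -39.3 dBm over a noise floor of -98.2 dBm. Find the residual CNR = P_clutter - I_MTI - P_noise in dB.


CNR = -39.3 - 36 - (-98.2) = 22.9 dB

22.9 dB


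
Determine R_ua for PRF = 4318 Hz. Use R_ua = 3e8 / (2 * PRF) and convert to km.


R_ua = 3e8 / (2 * 4318) = 34738.3 m = 34.7 km

34.7 km


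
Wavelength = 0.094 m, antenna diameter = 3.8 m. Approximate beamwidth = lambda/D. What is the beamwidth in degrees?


BW_rad = 0.094 / 3.8 = 0.024737
BW_deg = 1.42 degrees

1.42 degrees


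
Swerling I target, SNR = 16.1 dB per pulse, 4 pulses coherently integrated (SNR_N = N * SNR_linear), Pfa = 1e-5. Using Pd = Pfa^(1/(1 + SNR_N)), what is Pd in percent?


SNR_lin = 10^(16.1/10) = 40.73803
SNR_N = 4 * 40.73803 = 162.95212
1/(1 + SNR_N) = 1/163.95212 = 0.0060993
Pd = (1e-5)^0.0060993 = 0.93219
Pd = 93.2%

93.2%


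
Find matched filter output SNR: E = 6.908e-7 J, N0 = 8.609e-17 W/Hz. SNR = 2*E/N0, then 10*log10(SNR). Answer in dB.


SNR_lin = 2 * 6.908e-7 / 8.609e-17 = 1.605e10
SNR_dB = 10*log10(1.605e10) = 102.1 dB

102.1 dB


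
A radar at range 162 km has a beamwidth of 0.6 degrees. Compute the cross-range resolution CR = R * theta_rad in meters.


BW_rad = 0.010471976
CR = 162000 * 0.010471976 = 1696.5 m

1696.5 m


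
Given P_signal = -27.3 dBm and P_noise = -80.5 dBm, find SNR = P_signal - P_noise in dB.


SNR = -27.3 - (-80.5) = 53.2 dB

53.2 dB


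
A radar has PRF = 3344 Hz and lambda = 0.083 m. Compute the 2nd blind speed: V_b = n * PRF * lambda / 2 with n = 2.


V_blind = 2 * 3344 * 0.083 / 2 = 277.6 m/s

277.6 m/s


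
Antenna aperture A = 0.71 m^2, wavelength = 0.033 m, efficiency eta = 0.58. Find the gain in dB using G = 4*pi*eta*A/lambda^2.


G_linear = 4*pi*0.58*0.71/0.033^2 = 4751.91
G_dB = 10*log10(4751.91) = 36.8 dB

36.8 dB


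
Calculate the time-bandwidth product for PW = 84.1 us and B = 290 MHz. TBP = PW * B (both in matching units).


TBP = 84.1 * 290 = 24389.0

24389.0


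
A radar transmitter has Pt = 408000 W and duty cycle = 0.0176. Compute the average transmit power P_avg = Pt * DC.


P_avg = 408000 * 0.0176 = 7180.8 W

7180.8 W


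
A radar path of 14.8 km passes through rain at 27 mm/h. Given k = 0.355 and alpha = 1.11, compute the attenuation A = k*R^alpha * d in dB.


gamma = 0.355 * 27^1.11 = 13.773431 dB/km
A = 13.773431 * 14.8 = 203.85 dB

203.85 dB
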